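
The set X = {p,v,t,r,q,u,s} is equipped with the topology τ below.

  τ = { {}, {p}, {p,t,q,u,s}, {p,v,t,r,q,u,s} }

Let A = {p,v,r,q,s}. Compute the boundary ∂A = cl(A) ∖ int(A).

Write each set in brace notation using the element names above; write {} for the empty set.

interior: largest open inside A is {p} (from {}, {p})
cl via duality: int({t,u}) = {}, so X∖{} = {p,v,t,r,q,u,s}
cl∖int = {v,t,r,q,u,s}

{v,t,r,q,u,s}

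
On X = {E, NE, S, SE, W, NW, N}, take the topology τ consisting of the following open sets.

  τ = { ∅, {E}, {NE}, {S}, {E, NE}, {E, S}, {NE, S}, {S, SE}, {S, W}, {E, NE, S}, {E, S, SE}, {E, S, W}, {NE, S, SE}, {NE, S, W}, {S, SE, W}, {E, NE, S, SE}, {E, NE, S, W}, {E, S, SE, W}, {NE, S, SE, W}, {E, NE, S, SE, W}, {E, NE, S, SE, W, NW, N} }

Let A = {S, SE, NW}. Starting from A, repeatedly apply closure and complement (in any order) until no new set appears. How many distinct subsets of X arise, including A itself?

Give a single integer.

8

X∖A={E, NE, W, N}, int(X∖A)={E, NE}, hence cl(A)={S, SE, W, NW, N}
Orbit (k=closure, c=complement):
  1. A     = {S, SE, NW}
  2. kA    = {S, SE, W, NW, N}
  3. cA    = {E, NE, W, N}
  4. ckA   = {E, NE}
  5. kcA   = {E, NE, W, NW, N}
  6. kckA  = {E, NE, NW, N}
  7. ckcA  = {S, SE}
  8. ckckA = {S, SE, W}
(closed under both — stop)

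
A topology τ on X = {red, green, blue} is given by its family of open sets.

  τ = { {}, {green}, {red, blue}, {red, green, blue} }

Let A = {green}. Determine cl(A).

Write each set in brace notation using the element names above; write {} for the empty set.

closure: X∖int(X∖A) = X∖{red, blue} = {green}

{green}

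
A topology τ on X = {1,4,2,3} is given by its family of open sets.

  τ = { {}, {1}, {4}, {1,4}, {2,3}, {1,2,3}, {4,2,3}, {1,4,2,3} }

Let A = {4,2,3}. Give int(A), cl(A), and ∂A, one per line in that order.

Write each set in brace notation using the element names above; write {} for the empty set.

interior: largest open inside A is {4,2,3} (from {}, {4}, {2,3}, {4,2,3})
cl via duality: int({1}) = {1}, so X∖{1} = {4,2,3}
cl∖int = {}

int(A) = {4,2,3}
cl(A)  = {4,2,3}
∂A     = {}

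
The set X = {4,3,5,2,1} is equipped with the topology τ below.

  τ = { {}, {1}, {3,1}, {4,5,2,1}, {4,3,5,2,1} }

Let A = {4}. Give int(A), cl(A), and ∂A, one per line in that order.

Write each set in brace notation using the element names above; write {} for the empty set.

int(A) = {}
cl(A)  = {4,5,2}
∂A     = {4,5,2}

open subsets of A: {}; so int(A) = {}
closure: X∖int(X∖A) = X∖{3,1} = {4,5,2}
∂A = {4,5,2} minus {} = {4,5,2}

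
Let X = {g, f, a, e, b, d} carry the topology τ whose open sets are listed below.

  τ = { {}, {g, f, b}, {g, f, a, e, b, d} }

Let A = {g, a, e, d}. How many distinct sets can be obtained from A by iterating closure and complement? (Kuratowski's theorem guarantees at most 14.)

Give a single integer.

closure: X∖int(X∖A) = X∖{} = {g, f, a, e, b, d}
Let k=closure and c=complement:
  1. A     = {g, a, e, d}
  2. kA    = {g, f, a, e, b, d}
  3. cA    = {f, b}
  4. ckA   = {}
— saturated at 4

4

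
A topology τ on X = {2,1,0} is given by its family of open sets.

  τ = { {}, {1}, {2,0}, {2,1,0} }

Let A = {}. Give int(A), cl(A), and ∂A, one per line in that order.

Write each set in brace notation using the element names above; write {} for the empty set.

open subsets of A: {}; so int(A) = {}
closure: X∖int(X∖A) = X∖{2,1,0} = {}
∂A = {} minus {} = {}

int(A) = {}
cl(A)  = {}
∂A     = {}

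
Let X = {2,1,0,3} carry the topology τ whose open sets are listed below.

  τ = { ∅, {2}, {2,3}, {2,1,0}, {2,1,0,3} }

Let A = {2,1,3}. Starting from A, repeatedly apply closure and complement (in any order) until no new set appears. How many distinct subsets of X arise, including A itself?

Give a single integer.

6

closure: X∖int(X∖A) = X∖∅ = {2,1,0,3}
Let k=closure and c=complement:
  1. A     = {2,1,3}
  2. kA    = {2,1,0,3}
  3. cA    = {0}
  4. ckA   = ∅
  5. kcA   = {1,0}
  6. ckcA  = {2,3}
— saturated at 6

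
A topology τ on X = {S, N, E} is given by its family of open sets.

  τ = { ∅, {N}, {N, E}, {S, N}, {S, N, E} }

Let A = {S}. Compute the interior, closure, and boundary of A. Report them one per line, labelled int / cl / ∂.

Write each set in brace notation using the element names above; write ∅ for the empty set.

int(A) = ∅
cl(A)  = {S}
∂A     = {S}

open subsets of A: ∅; so int(A) = ∅
closure: X∖int(X∖A) = X∖{N, E} = {S}
∂A = {S} minus ∅ = {S}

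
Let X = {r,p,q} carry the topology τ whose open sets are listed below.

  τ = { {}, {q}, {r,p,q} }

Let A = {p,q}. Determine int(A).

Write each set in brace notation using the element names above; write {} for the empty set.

{q}

open subsets of A: {}, {q}; so int(A) = {q}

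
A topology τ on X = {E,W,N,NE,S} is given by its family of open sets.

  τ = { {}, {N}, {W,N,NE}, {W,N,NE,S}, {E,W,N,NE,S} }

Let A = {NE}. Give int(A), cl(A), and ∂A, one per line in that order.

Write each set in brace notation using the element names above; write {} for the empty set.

U open, U⊆A: {}. int(A) = ⋃ = {}
X∖A={E,W,N,S}, int(X∖A)={N}, hence cl(A)={E,W,NE,S}
∂A: remove int from cl → {E,W,NE,S}

int(A) = {}
cl(A)  = {E,W,NE,S}
∂A     = {E,W,NE,S}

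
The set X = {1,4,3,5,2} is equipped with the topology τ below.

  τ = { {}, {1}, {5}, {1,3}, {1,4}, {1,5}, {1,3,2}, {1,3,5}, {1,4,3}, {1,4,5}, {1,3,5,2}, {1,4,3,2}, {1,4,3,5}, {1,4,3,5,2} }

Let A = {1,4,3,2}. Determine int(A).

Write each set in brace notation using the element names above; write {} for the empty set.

{1,4,3,2}

interior: largest open inside A is {1,4,3,2} (from {}, {1}, {1,3}, {1,4}, {1,4,3}, {1,3,2}, {1,4,3,2})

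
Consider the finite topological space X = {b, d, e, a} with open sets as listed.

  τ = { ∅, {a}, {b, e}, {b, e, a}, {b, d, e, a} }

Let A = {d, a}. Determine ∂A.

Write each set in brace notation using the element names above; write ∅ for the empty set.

opens ⊆ A: ∅, {a}; union → int = {a}
complement {b, e}; its interior {b, e}; cl(A) = X∖{b, e} = {d, a}
boundary = {d, a} ∖ {a} = {d}

{d}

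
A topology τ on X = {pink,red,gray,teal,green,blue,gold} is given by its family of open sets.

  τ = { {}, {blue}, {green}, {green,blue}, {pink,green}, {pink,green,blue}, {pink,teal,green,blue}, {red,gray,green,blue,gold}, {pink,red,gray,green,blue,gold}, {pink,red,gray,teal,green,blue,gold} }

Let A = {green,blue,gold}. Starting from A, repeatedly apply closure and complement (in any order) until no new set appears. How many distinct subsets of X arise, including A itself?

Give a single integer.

6

cl via duality: int({pink,red,gray,teal}) = {}, so X∖{} = {pink,red,gray,teal,green,blue,gold}
Write k for closure, c for complement:
  1. A     = {green,blue,gold}
  2. kA    = {pink,red,gray,teal,green,blue,gold}
  3. cA    = {pink,red,gray,teal}
  4. ckA   = {}
  5. kcA   = {pink,red,gray,teal,gold}
  6. ckcA  = {green,blue}
applying k or c yields no new set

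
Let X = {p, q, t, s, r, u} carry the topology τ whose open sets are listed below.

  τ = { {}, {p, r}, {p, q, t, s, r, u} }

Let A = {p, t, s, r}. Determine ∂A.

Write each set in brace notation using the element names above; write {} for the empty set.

opens ⊆ A: {}, {p, r}; union → int = {p, r}
complement {q, u}; its interior {}; cl(A) = X∖{} = {p, q, t, s, r, u}
boundary = {p, q, t, s, r, u} ∖ {p, r} = {q, t, s, u}

{q, t, s, u}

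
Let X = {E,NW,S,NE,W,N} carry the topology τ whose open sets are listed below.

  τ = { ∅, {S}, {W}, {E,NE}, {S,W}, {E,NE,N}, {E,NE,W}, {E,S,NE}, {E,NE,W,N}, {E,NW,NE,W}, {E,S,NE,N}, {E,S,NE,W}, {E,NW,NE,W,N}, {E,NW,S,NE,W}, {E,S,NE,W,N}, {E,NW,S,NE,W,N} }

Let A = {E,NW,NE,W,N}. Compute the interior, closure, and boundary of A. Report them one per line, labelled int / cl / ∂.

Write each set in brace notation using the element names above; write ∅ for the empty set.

interior: largest open inside A is {E,NW,NE,W,N} (from ∅, {W}, {E,NE}, {E,NE,W}, {E,NE,N}, {E,NW,NE,W}, {E,NE,W,N}, {E,NW,NE,W,N})
cl via duality: int({S}) = {S}, so X∖{S} = {E,NW,NE,W,N}
cl∖int = ∅

int(A) = {E,NW,NE,W,N}
cl(A)  = {E,NW,NE,W,N}
∂A     = ∅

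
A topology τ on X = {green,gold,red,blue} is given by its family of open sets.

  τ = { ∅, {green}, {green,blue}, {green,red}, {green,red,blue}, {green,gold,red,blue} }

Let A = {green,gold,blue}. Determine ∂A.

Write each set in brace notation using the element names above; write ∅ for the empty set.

{gold,red}

interior: largest open inside A is {green,blue} (from ∅, {green}, {green,blue})
cl via duality: int({red}) = ∅, so X∖∅ = {green,gold,red,blue}
cl∖int = {gold,red}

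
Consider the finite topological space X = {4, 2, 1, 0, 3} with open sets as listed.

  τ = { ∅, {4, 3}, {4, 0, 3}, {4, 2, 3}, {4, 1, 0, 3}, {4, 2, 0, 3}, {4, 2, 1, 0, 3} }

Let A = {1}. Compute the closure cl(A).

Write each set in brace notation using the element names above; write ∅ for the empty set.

{1}

complement {4, 2, 0, 3}; its interior {4, 2, 0, 3}; cl(A) = X∖{4, 2, 0, 3} = {1}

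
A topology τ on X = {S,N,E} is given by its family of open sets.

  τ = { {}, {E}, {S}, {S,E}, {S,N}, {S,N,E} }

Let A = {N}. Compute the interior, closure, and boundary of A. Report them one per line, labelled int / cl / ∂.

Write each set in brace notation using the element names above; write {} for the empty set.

interior: largest open inside A is {} (from {})
cl via duality: int({S,E}) = {S,E}, so X∖{S,E} = {N}
cl∖int = {N}

int(A) = {}
cl(A)  = {N}
∂A     = {N}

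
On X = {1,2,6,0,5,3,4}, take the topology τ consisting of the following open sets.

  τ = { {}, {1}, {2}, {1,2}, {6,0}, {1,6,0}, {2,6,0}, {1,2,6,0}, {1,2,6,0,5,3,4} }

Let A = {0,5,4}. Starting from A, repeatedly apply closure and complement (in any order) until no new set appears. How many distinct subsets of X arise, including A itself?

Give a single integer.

closure: X∖int(X∖A) = X∖{1,2} = {6,0,5,3,4}
Let k=closure and c=complement:
  1. A     = {0,5,4}
  2. kA    = {6,0,5,3,4}
  3. cA    = {1,2,6,3}
  4. ckA   = {1,2}
  5. kcA   = {1,2,6,0,5,3,4}
  6. kckA  = {1,2,5,3,4}
  7. ckcA  = {}
  8. ckckA = {6,0}
— saturated at 8

8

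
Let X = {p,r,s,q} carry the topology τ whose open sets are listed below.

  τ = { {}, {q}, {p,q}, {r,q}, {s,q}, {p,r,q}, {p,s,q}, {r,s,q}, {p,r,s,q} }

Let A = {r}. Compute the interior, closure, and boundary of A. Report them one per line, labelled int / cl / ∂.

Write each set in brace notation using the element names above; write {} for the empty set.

int(A) = {}
cl(A)  = {r}
∂A     = {r}

interior: largest open inside A is {} (from {})
cl via duality: int({p,s,q}) = {p,s,q}, so X∖{p,s,q} = {r}
cl∖int = {r}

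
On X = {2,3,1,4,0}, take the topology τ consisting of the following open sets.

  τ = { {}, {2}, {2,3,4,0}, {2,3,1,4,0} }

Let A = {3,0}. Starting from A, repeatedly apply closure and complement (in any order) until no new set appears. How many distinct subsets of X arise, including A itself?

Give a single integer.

6

cl via duality: int({2,1,4}) = {2}, so X∖{2} = {3,1,4,0}
Write k for closure, c for complement:
  1. A     = {3,0}
  2. kA    = {3,1,4,0}
  3. cA    = {2,1,4}
  4. ckA   = {2}
  5. kcA   = {2,3,1,4,0}
  6. ckcA  = {}
applying k or c yields no new set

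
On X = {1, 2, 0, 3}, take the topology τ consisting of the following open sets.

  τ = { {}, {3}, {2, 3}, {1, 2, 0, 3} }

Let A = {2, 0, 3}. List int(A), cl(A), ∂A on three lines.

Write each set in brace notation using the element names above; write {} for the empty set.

opens ⊆ A: {}, {3}, {2, 3}; union → int = {2, 3}
complement {1}; its interior {}; cl(A) = X∖{} = {1, 2, 0, 3}
boundary = {1, 2, 0, 3} ∖ {2, 3} = {1, 0}

int(A) = {2, 3}
cl(A)  = {1, 2, 0, 3}
∂A     = {1, 0}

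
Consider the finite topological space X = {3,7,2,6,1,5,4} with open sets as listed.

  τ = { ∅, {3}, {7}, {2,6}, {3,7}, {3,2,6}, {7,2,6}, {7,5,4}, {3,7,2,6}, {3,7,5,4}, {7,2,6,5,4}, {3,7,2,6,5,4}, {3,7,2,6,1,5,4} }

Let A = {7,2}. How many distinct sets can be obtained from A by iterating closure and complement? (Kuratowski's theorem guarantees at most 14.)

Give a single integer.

12

cl via duality: int({3,6,1,5,4}) = {3}, so X∖{3} = {7,2,6,1,5,4}
Write k for closure, c for complement:
  1. A     = {7,2}
  2. kA    = {7,2,6,1,5,4}
  3. cA    = {3,6,1,5,4}
  4. ckA   = {3}
  5. kcA   = {3,2,6,1,5,4}
  6. kckA  = {3,1}
  7. ckcA  = {7}
  8. ckckA = {7,2,6,5,4}
  9. kckcA = {7,1,5,4}
  10. ckckcA = {3,2,6}
  11. kckckcA = {3,2,6,1}
  12. ckckckcA = {7,5,4}
applying k or c yields no new set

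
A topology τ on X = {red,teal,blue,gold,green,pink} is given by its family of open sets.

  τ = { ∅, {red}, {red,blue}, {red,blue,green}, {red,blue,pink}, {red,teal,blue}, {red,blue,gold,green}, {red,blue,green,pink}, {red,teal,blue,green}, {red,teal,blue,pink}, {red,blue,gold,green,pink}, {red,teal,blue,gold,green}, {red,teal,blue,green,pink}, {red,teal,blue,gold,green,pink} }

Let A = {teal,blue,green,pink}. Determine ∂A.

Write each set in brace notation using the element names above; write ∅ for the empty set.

interior: largest open inside A is ∅ (from ∅)
cl via duality: int({red,gold}) = {red}, so X∖{red} = {teal,blue,gold,green,pink}
cl∖int = {teal,blue,gold,green,pink}

{teal,blue,gold,green,pink}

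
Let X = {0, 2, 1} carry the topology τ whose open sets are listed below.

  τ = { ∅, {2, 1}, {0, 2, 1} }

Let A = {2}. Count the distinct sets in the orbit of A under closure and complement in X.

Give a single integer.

closure: X∖int(X∖A) = X∖∅ = {0, 2, 1}
Let k=closure and c=complement:
  1. A     = {2}
  2. kA    = {0, 2, 1}
  3. cA    = {0, 1}
  4. ckA   = ∅
— saturated at 4

4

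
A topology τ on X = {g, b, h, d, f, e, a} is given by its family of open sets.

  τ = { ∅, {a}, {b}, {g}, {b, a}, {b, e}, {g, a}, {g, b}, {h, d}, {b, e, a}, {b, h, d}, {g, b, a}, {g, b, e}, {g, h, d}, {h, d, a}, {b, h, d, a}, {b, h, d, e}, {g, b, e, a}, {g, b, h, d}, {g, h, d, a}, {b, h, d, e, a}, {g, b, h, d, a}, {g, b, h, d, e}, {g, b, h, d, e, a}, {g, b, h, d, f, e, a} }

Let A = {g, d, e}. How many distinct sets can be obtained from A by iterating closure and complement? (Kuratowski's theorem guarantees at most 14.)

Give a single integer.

X∖A={b, h, f, a}, int(X∖A)={b, a}, hence cl(A)={g, h, d, f, e}
Orbit (k=closure, c=complement):
  1. A     = {g, d, e}
  2. kA    = {g, h, d, f, e}
  3. cA    = {b, h, f, a}
  4. ckA   = {b, a}
  5. kcA   = {b, h, d, f, e, a}
  6. kckA  = {b, f, e, a}
  7. ckcA  = {g}
  8. ckckA = {g, h, d}
  9. kckcA = {g, f}
  10. kckckA = {g, h, d, f}
  11. ckckcA = {b, h, d, e, a}
  12. ckckckA = {b, e, a}
(closed under both — stop)

12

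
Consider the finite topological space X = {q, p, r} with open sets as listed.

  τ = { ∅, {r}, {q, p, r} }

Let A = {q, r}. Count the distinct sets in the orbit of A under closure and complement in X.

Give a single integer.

6

complement {p}; its interior ∅; cl(A) = X∖∅ = {q, p, r}
With k = closure, c = complement:
  1. A     = {q, r}
  2. kA    = {q, p, r}
  3. cA    = {p}
  4. ckA   = ∅
  5. kcA   = {q, p}
  6. ckcA  = {r}
k, c of each give nothing new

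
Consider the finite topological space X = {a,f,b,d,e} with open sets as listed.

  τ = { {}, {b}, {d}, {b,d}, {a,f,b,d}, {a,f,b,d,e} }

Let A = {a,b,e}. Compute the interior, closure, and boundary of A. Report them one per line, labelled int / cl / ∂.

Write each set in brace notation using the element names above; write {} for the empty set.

open subsets of A: {}, {b}; so int(A) = {b}
closure: X∖int(X∖A) = X∖{d} = {a,f,b,e}
∂A = {a,f,b,e} minus {b} = {a,f,e}

int(A) = {b}
cl(A)  = {a,f,b,e}
∂A     = {a,f,e}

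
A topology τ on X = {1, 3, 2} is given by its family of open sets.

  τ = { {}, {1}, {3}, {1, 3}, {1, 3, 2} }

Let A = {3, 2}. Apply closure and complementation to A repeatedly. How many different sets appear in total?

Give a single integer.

4

closure: X∖int(X∖A) = X∖{1} = {3, 2}
Let k=closure and c=complement:
  1. A     = {3, 2}
  2. cA    = {1}
  3. kcA   = {1, 2}
  4. ckcA  = {3}
— saturated at 4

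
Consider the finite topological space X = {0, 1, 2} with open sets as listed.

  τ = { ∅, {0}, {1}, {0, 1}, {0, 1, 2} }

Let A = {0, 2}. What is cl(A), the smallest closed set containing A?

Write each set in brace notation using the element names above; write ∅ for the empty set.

{0, 2}

complement {1}; its interior {1}; cl(A) = X∖{1} = {0, 2}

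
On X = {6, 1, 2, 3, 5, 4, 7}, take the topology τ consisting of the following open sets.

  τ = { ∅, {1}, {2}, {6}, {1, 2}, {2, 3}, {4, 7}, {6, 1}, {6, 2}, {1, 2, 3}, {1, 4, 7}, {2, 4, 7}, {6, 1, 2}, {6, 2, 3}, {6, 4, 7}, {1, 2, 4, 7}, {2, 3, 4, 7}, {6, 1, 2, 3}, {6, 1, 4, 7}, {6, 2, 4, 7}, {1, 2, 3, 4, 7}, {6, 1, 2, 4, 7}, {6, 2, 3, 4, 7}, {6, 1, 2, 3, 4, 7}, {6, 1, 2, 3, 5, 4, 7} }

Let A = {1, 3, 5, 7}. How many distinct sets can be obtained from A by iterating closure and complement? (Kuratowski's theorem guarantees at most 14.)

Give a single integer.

complement {6, 2, 4}; its interior {6, 2}; cl(A) = X∖{6, 2} = {1, 3, 5, 4, 7}
With k = closure, c = complement:
  1. A     = {1, 3, 5, 7}
  2. kA    = {1, 3, 5, 4, 7}
  3. cA    = {6, 2, 4}
  4. ckA   = {6, 2}
  5. kcA   = {6, 2, 3, 5, 4, 7}
  6. kckA  = {6, 2, 3, 5}
  7. ckcA  = {1}
  8. ckckA = {1, 4, 7}
  9. kckcA = {1, 5}
  10. kckckA = {1, 5, 4, 7}
  11. ckckcA = {6, 2, 3, 4, 7}
  12. ckckckA = {6, 2, 3}
k, c of each give nothing new

12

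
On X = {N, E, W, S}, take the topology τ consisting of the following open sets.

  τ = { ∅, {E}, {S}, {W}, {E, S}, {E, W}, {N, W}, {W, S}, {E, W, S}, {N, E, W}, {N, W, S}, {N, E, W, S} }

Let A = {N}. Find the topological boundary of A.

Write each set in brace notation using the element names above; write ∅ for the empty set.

open subsets of A: ∅; so int(A) = ∅
closure: X∖int(X∖A) = X∖{E, W, S} = {N}
∂A = {N} minus ∅ = {N}

{N}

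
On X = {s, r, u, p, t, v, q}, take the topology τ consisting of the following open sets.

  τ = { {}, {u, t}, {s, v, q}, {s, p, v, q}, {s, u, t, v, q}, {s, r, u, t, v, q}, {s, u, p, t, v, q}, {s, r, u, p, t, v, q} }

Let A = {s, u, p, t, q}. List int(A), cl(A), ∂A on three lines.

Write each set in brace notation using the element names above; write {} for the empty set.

opens ⊆ A: {}, {u, t}; union → int = {u, t}
complement {r, v}; its interior {}; cl(A) = X∖{} = {s, r, u, p, t, v, q}
boundary = {s, r, u, p, t, v, q} ∖ {u, t} = {s, r, p, v, q}

int(A) = {u, t}
cl(A)  = {s, r, u, p, t, v, q}
∂A     = {s, r, p, v, q}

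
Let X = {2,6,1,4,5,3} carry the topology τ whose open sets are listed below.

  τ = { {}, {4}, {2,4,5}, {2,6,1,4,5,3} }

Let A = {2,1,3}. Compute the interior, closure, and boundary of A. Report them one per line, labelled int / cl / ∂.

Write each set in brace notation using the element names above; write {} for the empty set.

int(A) = {}
cl(A)  = {2,6,1,5,3}
∂A     = {2,6,1,5,3}

opens ⊆ A: {}; union → int = {}
complement {6,4,5}; its interior {4}; cl(A) = X∖{4} = {2,6,1,5,3}
boundary = {2,6,1,5,3} ∖ {} = {2,6,1,5,3}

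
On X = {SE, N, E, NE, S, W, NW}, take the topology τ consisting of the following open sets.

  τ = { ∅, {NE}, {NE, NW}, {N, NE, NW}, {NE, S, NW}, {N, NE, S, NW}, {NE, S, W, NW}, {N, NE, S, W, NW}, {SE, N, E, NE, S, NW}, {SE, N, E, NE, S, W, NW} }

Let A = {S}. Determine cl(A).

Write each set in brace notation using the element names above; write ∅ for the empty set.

complement {SE, N, E, NE, W, NW}; its interior {N, NE, NW}; cl(A) = X∖{N, NE, NW} = {SE, E, S, W}

{SE, E, S, W}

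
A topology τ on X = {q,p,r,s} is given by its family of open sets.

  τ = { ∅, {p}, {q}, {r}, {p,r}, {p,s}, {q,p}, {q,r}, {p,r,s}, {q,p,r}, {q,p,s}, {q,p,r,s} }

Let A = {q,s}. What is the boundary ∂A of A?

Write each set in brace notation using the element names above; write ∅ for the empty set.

open subsets of A: ∅, {q}; so int(A) = {q}
closure: X∖int(X∖A) = X∖{p,r} = {q,s}
∂A = {q,s} minus {q} = {s}

{s}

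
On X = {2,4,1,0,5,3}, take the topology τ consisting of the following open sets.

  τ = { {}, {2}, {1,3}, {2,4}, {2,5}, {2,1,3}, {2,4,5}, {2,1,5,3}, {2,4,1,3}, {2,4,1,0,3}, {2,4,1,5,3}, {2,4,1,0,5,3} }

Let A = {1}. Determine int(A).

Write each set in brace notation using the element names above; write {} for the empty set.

interior: largest open inside A is {} (from {})

{}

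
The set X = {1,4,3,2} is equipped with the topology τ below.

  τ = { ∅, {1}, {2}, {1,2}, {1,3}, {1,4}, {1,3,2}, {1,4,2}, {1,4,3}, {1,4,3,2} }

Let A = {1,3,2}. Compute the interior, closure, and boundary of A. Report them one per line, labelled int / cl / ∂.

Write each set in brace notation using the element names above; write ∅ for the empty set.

open subsets of A: ∅, {2}, {1}, {1,2}, {1,3}, {1,3,2}; so int(A) = {1,3,2}
closure: X∖int(X∖A) = X∖∅ = {1,4,3,2}
∂A = {1,4,3,2} minus {1,3,2} = {4}

int(A) = {1,3,2}
cl(A)  = {1,4,3,2}
∂A     = {4}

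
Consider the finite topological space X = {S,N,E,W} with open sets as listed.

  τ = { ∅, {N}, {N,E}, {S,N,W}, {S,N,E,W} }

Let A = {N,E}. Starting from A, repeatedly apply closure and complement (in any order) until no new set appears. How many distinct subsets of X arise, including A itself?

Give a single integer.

4

cl via duality: int({S,W}) = ∅, so X∖∅ = {S,N,E,W}
Write k for closure, c for complement:
  1. A     = {N,E}
  2. kA    = {S,N,E,W}
  3. cA    = {S,W}
  4. ckA   = ∅
applying k or c yields no new set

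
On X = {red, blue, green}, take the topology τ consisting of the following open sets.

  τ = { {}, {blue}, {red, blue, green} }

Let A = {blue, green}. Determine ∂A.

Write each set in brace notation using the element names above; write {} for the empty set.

{red, green}

open subsets of A: {}, {blue}; so int(A) = {blue}
closure: X∖int(X∖A) = X∖{} = {red, blue, green}
∂A = {red, blue, green} minus {blue} = {red, green}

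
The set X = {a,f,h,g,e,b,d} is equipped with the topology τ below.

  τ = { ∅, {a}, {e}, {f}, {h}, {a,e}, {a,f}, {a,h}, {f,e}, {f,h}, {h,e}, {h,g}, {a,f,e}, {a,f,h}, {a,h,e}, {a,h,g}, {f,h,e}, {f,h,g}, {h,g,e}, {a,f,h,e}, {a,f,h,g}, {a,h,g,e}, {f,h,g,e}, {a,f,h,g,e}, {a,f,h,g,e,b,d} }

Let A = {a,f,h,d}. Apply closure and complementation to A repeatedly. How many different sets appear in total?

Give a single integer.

complement {g,e,b}; its interior {e}; cl(A) = X∖{e} = {a,f,h,g,b,d}
With k = closure, c = complement:
  1. A     = {a,f,h,d}
  2. kA    = {a,f,h,g,b,d}
  3. cA    = {g,e,b}
  4. ckA   = {e}
  5. kcA   = {g,e,b,d}
  6. kckA  = {e,b,d}
  7. ckcA  = {a,f,h}
  8. ckckA = {a,f,h,g}
k, c of each give nothing new

8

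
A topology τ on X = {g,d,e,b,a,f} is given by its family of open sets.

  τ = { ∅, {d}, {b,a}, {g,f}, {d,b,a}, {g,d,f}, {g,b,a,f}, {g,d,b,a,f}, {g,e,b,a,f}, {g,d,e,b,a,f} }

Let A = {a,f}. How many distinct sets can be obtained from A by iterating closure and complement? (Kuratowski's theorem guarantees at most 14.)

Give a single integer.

6

complement {g,d,e,b}; its interior {d}; cl(A) = X∖{d} = {g,e,b,a,f}
With k = closure, c = complement:
  1. A     = {a,f}
  2. kA    = {g,e,b,a,f}
  3. cA    = {g,d,e,b}
  4. ckA   = {d}
  5. kcA   = {g,d,e,b,a,f}
  6. ckcA  = ∅
k, c of each give nothing new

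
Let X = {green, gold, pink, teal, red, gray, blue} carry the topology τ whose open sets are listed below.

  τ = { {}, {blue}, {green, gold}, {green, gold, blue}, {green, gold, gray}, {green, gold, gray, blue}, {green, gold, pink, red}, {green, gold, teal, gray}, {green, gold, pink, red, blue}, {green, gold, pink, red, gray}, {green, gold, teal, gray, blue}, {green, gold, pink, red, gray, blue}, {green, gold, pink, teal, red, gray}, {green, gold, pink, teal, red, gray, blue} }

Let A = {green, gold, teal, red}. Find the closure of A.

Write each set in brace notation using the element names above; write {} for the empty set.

{green, gold, pink, teal, red, gray}

cl via duality: int({pink, gray, blue}) = {blue}, so X∖{blue} = {green, gold, pink, teal, red, gray}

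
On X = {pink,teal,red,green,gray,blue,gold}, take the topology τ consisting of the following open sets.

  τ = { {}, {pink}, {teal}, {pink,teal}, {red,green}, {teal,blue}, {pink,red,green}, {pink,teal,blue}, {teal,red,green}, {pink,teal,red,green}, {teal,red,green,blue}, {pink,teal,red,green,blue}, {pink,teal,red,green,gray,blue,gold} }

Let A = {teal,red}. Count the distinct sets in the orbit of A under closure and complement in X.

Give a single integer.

12

cl via duality: int({pink,green,gray,blue,gold}) = {pink}, so X∖{pink} = {teal,red,green,gray,blue,gold}
Write k for closure, c for complement:
  1. A     = {teal,red}
  2. kA    = {teal,red,green,gray,blue,gold}
  3. cA    = {pink,green,gray,blue,gold}
  4. ckA   = {pink}
  5. kcA   = {pink,red,green,gray,blue,gold}
  6. kckA  = {pink,gray,gold}
  7. ckcA  = {teal}
  8. ckckA = {teal,red,green,blue}
  9. kckcA = {teal,gray,blue,gold}
  10. ckckcA = {pink,red,green}
  11. kckckcA = {pink,red,green,gray,gold}
  12. ckckckcA = {teal,blue}
applying k or c yields no new set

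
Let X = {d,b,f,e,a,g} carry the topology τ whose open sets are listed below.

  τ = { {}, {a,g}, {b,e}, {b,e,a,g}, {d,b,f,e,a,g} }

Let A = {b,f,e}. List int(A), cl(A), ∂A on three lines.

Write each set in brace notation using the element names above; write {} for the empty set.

int(A) = {b,e}
cl(A)  = {d,b,f,e}
∂A     = {d,f}

U open, U⊆A: {}, {b,e}. int(A) = ⋃ = {b,e}
X∖A={d,a,g}, int(X∖A)={a,g}, hence cl(A)={d,b,f,e}
∂A: remove int from cl → {d,f}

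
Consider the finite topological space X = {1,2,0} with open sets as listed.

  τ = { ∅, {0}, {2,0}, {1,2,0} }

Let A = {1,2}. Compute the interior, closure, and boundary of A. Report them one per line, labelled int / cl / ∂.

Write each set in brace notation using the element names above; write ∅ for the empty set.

open subsets of A: ∅; so int(A) = ∅
closure: X∖int(X∖A) = X∖{0} = {1,2}
∂A = {1,2} minus ∅ = {1,2}

int(A) = ∅
cl(A)  = {1,2}
∂A     = {1,2}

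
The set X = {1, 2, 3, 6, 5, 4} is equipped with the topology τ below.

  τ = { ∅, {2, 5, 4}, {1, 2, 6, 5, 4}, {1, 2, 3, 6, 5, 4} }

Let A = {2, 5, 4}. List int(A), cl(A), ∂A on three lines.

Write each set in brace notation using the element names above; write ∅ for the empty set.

U open, U⊆A: ∅, {2, 5, 4}. int(A) = ⋃ = {2, 5, 4}
X∖A={1, 3, 6}, int(X∖A)=∅, hence cl(A)={1, 2, 3, 6, 5, 4}
∂A: remove int from cl → {1, 3, 6}

int(A) = {2, 5, 4}
cl(A)  = {1, 2, 3, 6, 5, 4}
∂A     = {1, 3, 6}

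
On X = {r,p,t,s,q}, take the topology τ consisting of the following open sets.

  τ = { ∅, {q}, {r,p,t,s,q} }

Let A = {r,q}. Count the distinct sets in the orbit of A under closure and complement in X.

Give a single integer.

complement {p,t,s}; its interior ∅; cl(A) = X∖∅ = {r,p,t,s,q}
With k = closure, c = complement:
  1. A     = {r,q}
  2. kA    = {r,p,t,s,q}
  3. cA    = {p,t,s}
  4. ckA   = ∅
  5. kcA   = {r,p,t,s}
  6. ckcA  = {q}
k, c of each give nothing new

6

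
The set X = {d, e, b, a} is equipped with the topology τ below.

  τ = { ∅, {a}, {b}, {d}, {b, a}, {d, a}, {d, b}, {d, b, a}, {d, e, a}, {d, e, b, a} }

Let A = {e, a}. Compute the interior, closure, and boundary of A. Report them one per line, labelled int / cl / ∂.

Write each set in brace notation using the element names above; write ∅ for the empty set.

U open, U⊆A: ∅, {a}. int(A) = ⋃ = {a}
X∖A={d, b}, int(X∖A)={d, b}, hence cl(A)={e, a}
∂A: remove int from cl → {e}

int(A) = {a}
cl(A)  = {e, a}
∂A     = {e}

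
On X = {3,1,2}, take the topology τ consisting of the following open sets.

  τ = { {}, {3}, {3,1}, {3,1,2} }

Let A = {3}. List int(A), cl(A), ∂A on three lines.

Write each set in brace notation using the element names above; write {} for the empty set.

opens ⊆ A: {}, {3}; union → int = {3}
complement {1,2}; its interior {}; cl(A) = X∖{} = {3,1,2}
boundary = {3,1,2} ∖ {3} = {1,2}

int(A) = {3}
cl(A)  = {3,1,2}
∂A     = {1,2}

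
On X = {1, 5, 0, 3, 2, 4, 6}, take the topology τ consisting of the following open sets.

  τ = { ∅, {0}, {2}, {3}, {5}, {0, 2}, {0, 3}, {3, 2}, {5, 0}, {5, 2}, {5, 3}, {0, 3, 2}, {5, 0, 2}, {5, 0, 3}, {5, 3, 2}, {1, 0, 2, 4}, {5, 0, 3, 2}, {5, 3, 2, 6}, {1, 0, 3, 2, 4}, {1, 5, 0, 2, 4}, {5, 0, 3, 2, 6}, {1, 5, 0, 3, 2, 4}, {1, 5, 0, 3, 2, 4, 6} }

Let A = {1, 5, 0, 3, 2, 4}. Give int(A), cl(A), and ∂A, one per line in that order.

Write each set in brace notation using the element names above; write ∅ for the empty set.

int(A) = {1, 5, 0, 3, 2, 4}
cl(A)  = {1, 5, 0, 3, 2, 4, 6}
∂A     = {6}

U open, U⊆A: ∅, {0}, {2}, {5}, {3}, {3, 2}, {5, 3}, {5, 2}, {5, 0}, {0, 3}, {0, 2}, {5, 3, 2}, {0, 3, 2}, {5, 0, 2}, {5, 0, 3}, {5, 0, 3, 2}, {1, 0, 2, 4}, {1, 5, 0, 2, 4}, {1, 0, 3, 2, 4}, {1, 5, 0, 3, 2, 4}. int(A) = ⋃ = {1, 5, 0, 3, 2, 4}
X∖A={6}, int(X∖A)=∅, hence cl(A)={1, 5, 0, 3, 2, 4, 6}
∂A: remove int from cl → {6}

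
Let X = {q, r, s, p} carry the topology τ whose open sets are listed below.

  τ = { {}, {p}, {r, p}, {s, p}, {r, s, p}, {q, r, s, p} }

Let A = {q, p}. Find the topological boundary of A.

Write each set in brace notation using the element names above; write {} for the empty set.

interior: largest open inside A is {p} (from {}, {p})
cl via duality: int({r, s}) = {}, so X∖{} = {q, r, s, p}
cl∖int = {q, r, s}

{q, r, s}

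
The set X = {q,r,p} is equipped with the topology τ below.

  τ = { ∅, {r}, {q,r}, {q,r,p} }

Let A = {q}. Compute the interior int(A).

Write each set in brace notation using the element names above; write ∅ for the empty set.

∅

interior: largest open inside A is ∅ (from ∅)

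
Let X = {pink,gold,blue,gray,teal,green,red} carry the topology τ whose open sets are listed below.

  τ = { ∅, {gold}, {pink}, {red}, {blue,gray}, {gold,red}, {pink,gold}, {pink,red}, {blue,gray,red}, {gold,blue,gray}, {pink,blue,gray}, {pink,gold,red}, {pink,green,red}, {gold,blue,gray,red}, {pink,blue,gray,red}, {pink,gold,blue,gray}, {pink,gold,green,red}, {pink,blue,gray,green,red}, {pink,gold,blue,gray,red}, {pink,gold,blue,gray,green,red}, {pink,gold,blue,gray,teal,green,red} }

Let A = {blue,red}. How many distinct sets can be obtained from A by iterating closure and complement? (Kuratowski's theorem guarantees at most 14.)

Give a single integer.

10

complement {pink,gold,gray,teal,green}; its interior {pink,gold}; cl(A) = X∖{pink,gold} = {blue,gray,teal,green,red}
With k = closure, c = complement:
  1. A     = {blue,red}
  2. kA    = {blue,gray,teal,green,red}
  3. cA    = {pink,gold,gray,teal,green}
  4. ckA   = {pink,gold}
  5. kcA   = {pink,gold,blue,gray,teal,green}
  6. kckA  = {pink,gold,teal,green}
  7. ckcA  = {red}
  8. ckckA = {blue,gray,red}
  9. kckcA = {teal,green,red}
  10. ckckcA = {pink,gold,blue,gray}
k, c of each give nothing new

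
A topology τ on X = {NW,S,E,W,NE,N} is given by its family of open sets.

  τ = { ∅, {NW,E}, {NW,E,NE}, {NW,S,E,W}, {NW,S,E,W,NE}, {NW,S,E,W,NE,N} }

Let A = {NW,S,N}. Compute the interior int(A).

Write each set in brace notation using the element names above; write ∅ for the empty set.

∅

open subsets of A: ∅; so int(A) = ∅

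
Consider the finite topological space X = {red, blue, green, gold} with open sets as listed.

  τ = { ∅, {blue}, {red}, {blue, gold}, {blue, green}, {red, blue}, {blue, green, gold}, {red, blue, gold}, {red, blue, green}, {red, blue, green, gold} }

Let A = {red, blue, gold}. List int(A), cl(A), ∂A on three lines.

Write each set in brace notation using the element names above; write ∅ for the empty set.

int(A) = {red, blue, gold}
cl(A)  = {red, blue, green, gold}
∂A     = {green}

interior: largest open inside A is {red, blue, gold} (from ∅, {red}, {blue}, {blue, gold}, {red, blue}, {red, blue, gold})
cl via duality: int({green}) = ∅, so X∖∅ = {red, blue, green, gold}
cl∖int = {green}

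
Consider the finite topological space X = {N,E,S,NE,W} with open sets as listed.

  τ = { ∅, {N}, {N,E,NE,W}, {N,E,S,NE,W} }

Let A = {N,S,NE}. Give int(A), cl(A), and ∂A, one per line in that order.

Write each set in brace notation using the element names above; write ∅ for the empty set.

int(A) = {N}
cl(A)  = {N,E,S,NE,W}
∂A     = {E,S,NE,W}

interior: largest open inside A is {N} (from ∅, {N})
cl via duality: int({E,W}) = ∅, so X∖∅ = {N,E,S,NE,W}
cl∖int = {E,S,NE,W}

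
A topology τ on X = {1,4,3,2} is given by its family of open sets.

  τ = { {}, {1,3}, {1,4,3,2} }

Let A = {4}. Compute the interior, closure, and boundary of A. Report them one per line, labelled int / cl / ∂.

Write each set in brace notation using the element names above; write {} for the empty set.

int(A) = {}
cl(A)  = {4,2}
∂A     = {4,2}

interior: largest open inside A is {} (from {})
cl via duality: int({1,3,2}) = {1,3}, so X∖{1,3} = {4,2}
cl∖int = {4,2}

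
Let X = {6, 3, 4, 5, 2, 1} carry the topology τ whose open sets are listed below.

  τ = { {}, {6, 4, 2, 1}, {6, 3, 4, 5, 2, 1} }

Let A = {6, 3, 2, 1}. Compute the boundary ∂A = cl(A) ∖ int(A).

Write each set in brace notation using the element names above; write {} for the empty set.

{6, 3, 4, 5, 2, 1}

interior: largest open inside A is {} (from {})
cl via duality: int({4, 5}) = {}, so X∖{} = {6, 3, 4, 5, 2, 1}
cl∖int = {6, 3, 4, 5, 2, 1}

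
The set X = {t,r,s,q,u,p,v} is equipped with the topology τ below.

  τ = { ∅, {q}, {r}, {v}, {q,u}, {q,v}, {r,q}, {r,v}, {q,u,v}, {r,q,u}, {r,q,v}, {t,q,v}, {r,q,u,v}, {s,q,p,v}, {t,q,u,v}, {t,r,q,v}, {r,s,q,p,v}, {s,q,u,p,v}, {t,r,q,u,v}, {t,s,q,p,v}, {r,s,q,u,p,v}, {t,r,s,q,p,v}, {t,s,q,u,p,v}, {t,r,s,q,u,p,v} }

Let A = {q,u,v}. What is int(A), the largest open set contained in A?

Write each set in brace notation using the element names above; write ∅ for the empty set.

{q,u,v}

interior: largest open inside A is {q,u,v} (from ∅, {v}, {q}, {q,u}, {q,v}, {q,u,v})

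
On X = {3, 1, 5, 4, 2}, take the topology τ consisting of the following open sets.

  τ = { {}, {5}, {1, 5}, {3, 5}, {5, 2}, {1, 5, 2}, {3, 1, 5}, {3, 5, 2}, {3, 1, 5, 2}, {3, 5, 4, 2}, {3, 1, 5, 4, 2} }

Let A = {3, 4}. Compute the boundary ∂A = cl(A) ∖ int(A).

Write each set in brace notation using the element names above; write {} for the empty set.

{3, 4}

U open, U⊆A: {}. int(A) = ⋃ = {}
X∖A={1, 5, 2}, int(X∖A)={1, 5, 2}, hence cl(A)={3, 4}
∂A: remove int from cl → {3, 4}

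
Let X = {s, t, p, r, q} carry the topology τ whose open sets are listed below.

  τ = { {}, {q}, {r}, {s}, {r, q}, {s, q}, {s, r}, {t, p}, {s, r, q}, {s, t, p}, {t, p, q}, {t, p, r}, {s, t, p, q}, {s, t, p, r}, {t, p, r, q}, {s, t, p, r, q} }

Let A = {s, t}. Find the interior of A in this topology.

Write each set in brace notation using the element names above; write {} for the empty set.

{s}

opens ⊆ A: {}, {s}; union → int = {s}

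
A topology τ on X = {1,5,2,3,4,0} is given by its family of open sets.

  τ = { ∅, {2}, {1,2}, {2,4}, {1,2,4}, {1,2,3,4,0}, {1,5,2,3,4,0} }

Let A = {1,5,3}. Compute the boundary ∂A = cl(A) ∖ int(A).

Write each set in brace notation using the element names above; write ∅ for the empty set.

opens ⊆ A: ∅; union → int = ∅
complement {2,4,0}; its interior {2,4}; cl(A) = X∖{2,4} = {1,5,3,0}
boundary = {1,5,3,0} ∖ ∅ = {1,5,3,0}

{1,5,3,0}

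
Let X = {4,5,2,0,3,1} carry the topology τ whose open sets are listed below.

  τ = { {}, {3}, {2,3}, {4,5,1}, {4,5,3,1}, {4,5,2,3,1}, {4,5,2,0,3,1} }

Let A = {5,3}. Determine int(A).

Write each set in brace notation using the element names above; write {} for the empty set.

open subsets of A: {}, {3}; so int(A) = {3}

{3}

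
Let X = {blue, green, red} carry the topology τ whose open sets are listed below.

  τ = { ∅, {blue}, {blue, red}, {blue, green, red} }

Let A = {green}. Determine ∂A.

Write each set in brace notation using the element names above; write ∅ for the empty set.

{green}

open subsets of A: ∅; so int(A) = ∅
closure: X∖int(X∖A) = X∖{blue, red} = {green}
∂A = {green} minus ∅ = {green}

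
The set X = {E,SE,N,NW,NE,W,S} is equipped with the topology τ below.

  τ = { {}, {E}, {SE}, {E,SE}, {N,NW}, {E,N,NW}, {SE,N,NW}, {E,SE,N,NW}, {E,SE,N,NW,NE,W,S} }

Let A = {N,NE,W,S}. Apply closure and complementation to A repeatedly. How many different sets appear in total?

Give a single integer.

complement {E,SE,NW}; its interior {E,SE}; cl(A) = X∖{E,SE} = {N,NW,NE,W,S}
With k = closure, c = complement:
  1. A     = {N,NE,W,S}
  2. kA    = {N,NW,NE,W,S}
  3. cA    = {E,SE,NW}
  4. ckA   = {E,SE}
  5. kcA   = {E,SE,N,NW,NE,W,S}
  6. kckA  = {E,SE,NE,W,S}
  7. ckcA  = {}
  8. ckckA = {N,NW}
k, c of each give nothing new

8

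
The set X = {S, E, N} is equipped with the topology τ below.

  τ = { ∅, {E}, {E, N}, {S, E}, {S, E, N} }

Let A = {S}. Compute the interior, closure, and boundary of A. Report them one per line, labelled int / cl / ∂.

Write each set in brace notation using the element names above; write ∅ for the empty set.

open subsets of A: ∅; so int(A) = ∅
closure: X∖int(X∖A) = X∖{E, N} = {S}
∂A = {S} minus ∅ = {S}

int(A) = ∅
cl(A)  = {S}
∂A     = {S}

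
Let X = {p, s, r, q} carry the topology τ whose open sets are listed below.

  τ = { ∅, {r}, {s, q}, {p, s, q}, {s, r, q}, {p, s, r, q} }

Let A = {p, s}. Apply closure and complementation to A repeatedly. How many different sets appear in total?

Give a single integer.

complement {r, q}; its interior {r}; cl(A) = X∖{r} = {p, s, q}
With k = closure, c = complement:
  1. A     = {p, s}
  2. kA    = {p, s, q}
  3. cA    = {r, q}
  4. ckA   = {r}
  5. kcA   = {p, s, r, q}
  6. ckcA  = ∅
k, c of each give nothing new

6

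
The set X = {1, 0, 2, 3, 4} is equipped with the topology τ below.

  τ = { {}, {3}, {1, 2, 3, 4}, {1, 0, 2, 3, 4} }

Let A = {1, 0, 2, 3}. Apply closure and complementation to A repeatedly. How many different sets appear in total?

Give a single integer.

6

cl via duality: int({4}) = {}, so X∖{} = {1, 0, 2, 3, 4}
Write k for closure, c for complement:
  1. A     = {1, 0, 2, 3}
  2. kA    = {1, 0, 2, 3, 4}
  3. cA    = {4}
  4. ckA   = {}
  5. kcA   = {1, 0, 2, 4}
  6. ckcA  = {3}
applying k or c yields no new set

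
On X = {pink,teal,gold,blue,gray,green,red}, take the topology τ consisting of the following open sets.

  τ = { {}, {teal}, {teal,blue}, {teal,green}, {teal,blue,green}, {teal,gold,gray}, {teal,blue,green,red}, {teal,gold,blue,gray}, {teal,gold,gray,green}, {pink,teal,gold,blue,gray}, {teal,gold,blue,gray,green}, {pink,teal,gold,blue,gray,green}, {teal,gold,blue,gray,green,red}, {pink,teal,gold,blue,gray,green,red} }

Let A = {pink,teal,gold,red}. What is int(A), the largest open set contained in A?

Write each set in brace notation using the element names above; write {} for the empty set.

open subsets of A: {}, {teal}; so int(A) = {teal}

{teal}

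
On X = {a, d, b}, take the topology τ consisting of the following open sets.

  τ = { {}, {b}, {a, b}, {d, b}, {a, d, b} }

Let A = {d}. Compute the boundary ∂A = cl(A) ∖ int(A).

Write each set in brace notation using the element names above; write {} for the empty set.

{d}

open subsets of A: {}; so int(A) = {}
closure: X∖int(X∖A) = X∖{a, b} = {d}
∂A = {d} minus {} = {d}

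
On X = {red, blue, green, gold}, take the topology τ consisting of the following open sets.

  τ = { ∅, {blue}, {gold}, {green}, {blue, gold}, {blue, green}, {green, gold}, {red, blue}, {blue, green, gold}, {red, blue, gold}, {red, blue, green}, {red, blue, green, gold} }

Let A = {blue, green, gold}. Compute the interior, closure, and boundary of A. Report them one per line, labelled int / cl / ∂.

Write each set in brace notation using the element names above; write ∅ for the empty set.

int(A) = {blue, green, gold}
cl(A)  = {red, blue, green, gold}
∂A     = {red}

opens ⊆ A: ∅, {gold}, {green}, {blue}, {green, gold}, {blue, gold}, {blue, green}, {blue, green, gold}; union → int = {blue, green, gold}
complement {red}; its interior ∅; cl(A) = X∖∅ = {red, blue, green, gold}
boundary = {red, blue, green, gold} ∖ {blue, green, gold} = {red}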